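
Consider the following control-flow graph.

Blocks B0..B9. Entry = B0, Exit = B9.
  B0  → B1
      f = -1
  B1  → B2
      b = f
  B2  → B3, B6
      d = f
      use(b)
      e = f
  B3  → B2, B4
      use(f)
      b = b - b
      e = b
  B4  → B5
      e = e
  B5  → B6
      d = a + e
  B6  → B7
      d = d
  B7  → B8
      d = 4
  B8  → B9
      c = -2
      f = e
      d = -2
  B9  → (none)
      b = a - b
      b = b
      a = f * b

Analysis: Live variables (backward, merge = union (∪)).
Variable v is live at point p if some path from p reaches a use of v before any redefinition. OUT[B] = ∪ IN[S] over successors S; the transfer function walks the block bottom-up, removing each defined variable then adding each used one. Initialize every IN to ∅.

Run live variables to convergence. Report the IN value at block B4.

Answer: {a, b, e}

Derivation:
Fixpoint table:
  B0:  IN={a}  OUT={a, f}
  B1:  IN={a, f}  OUT={a, b, f}
  B2:  IN={a, b, f}  OUT={a, b, d, e, f}
  B3:  IN={a, b, f}  OUT={a, b, e, f}
  B4:  IN={a, b, e}  OUT={a, b, e}
  B5:  IN={a, b, e}  OUT={a, b, d, e}
  B6:  IN={a, b, d, e}  OUT={a, b, e}
  B7:  IN={a, b, e}  OUT={a, b, e}
  B8:  IN={a, b, e}  OUT={a, b, f}
  B9:  IN={a, b, f}  OUT={}

Merge at B4: OUT[B4] = IN[B5] = {a, b, e}
Applying B4's transfer function to that OUT value gives IN[B4] (row B4 above).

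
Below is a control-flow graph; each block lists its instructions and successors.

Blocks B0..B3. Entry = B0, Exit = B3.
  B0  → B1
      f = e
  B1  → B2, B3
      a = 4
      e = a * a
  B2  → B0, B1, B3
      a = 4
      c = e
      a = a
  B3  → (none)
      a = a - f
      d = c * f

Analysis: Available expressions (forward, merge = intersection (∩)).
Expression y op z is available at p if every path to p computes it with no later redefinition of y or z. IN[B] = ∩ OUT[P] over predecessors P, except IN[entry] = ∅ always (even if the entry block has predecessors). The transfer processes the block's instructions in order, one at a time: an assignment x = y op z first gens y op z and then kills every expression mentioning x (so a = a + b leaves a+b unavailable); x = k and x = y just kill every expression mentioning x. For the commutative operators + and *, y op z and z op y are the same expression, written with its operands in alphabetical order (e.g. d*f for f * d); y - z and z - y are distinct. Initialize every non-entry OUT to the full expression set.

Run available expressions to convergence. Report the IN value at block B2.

Per-block solution:
  B0:  IN={}  OUT={}
  B1:  IN={}  OUT={a*a}
  B2:  IN={a*a}  OUT={}
  B3:  IN={}  OUT={c*f}

Merge at B2: IN[B2] = OUT[B1] = {a*a}

Answer: {a*a}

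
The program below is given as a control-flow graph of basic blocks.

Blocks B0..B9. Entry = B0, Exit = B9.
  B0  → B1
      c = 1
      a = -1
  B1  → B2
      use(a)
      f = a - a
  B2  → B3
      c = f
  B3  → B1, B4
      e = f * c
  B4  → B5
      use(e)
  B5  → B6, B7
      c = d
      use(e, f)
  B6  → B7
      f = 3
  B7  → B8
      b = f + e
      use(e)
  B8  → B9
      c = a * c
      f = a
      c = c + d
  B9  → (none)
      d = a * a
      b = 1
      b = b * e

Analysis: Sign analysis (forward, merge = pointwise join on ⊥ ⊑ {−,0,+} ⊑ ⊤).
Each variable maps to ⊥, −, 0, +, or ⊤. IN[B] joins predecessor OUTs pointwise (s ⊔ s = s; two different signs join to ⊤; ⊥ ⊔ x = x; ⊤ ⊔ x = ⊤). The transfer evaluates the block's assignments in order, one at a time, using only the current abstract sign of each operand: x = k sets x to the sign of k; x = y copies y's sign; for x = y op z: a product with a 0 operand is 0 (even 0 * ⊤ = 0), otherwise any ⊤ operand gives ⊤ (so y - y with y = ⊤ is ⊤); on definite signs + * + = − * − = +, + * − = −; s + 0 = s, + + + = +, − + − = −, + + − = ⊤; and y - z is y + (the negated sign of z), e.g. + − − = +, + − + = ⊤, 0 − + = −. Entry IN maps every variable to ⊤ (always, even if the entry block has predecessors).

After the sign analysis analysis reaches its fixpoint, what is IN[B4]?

Answer: {a: -, b: ⊤, c: ⊤, d: ⊤, e: ⊤, f: ⊤}

Trace:
Fixpoint table:
  B0:  IN=(all ⊤)  OUT={a:-, c:+; rest ⊤}
  B1:  IN={a:-; rest ⊤}  OUT={a:-; rest ⊤}
  B2:  IN={a:-; rest ⊤}  OUT={a:-; rest ⊤}
  B3:  IN={a:-; rest ⊤}  OUT={a:-; rest ⊤}
  B4:  IN={a:-; rest ⊤}  OUT={a:-; rest ⊤}
  B5:  IN={a:-; rest ⊤}  OUT={a:-; rest ⊤}
  B6:  IN={a:-; rest ⊤}  OUT={a:-, f:+; rest ⊤}
  B7:  IN={a:-; rest ⊤}  OUT={a:-; rest ⊤}
  B8:  IN={a:-; rest ⊤}  OUT={a:-, f:-; rest ⊤}
  B9:  IN={a:-, f:-; rest ⊤}  OUT={a:-, d:+, f:-; rest ⊤}

Merge at B4: IN[B4] = OUT[B3] = {a: -, b: ⊤, c: ⊤, d: ⊤, e: ⊤, f: ⊤}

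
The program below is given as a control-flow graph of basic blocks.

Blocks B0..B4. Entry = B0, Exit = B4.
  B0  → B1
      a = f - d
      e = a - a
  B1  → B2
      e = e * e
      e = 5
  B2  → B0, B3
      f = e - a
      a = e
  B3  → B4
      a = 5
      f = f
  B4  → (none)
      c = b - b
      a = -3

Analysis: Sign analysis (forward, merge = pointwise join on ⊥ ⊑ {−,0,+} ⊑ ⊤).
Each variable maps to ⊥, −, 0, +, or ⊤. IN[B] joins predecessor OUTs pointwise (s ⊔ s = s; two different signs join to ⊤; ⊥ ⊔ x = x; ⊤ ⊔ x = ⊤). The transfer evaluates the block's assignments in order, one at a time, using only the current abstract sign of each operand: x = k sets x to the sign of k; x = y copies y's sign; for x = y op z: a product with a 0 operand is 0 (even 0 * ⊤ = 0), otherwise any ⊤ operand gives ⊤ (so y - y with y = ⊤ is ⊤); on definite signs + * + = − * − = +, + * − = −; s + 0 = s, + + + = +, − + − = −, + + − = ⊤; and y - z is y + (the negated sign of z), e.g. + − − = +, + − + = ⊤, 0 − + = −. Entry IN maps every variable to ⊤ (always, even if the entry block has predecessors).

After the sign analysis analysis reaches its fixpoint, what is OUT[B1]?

Converged values:
  B0: | IN=(all ⊤) | OUT=(all ⊤)
  B1: | IN=(all ⊤) | OUT={e:+; rest ⊤}
  B2: | IN={e:+; rest ⊤} | OUT={a:+, e:+; rest ⊤}
  B3: | IN={a:+, e:+; rest ⊤} | OUT={a:+, e:+; rest ⊤}
  B4: | IN={a:+, e:+; rest ⊤} | OUT={a:-, e:+; rest ⊤}

Merge at B1: IN[B1] = OUT[B0] = {a: ⊤, b: ⊤, c: ⊤, d: ⊤, e: ⊤, f: ⊤}
Applying B1's transfer function to that IN value gives OUT[B1] (row B1 above).

Answer: {a: ⊤, b: ⊤, c: ⊤, d: ⊤, e: +, f: ⊤}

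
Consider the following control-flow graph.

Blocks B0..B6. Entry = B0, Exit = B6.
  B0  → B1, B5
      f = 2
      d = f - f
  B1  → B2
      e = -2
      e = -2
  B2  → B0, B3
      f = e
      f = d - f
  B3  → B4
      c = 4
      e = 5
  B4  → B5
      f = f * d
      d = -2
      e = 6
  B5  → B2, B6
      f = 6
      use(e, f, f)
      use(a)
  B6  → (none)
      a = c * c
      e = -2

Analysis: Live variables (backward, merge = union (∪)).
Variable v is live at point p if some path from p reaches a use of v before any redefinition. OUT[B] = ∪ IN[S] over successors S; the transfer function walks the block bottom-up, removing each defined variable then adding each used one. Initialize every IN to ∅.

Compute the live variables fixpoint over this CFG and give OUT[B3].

Converged values:
  B0:  IN={a, c, e}  OUT={a, c, d, e}
  B1:  IN={a, c, d}  OUT={a, c, d, e}
  B2:  IN={a, c, d, e}  OUT={a, c, d, e, f}
  B3:  IN={a, d, f}  OUT={a, c, d, f}
  B4:  IN={a, c, d, f}  OUT={a, c, d, e}
  B5:  IN={a, c, d, e}  OUT={a, c, d, e}
  B6:  IN={c}  OUT={}

Merge at B3: OUT[B3] = IN[B4] = {a, c, d, f}

Answer: {a, c, d, f}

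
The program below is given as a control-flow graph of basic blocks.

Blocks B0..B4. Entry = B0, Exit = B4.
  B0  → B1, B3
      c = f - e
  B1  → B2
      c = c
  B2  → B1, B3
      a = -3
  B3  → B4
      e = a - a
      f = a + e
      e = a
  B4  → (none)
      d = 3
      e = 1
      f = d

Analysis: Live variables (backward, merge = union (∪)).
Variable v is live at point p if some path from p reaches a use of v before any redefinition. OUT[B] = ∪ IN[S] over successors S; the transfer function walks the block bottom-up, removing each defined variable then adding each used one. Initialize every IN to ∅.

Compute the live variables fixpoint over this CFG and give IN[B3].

Answer: {a}

Derivation:
Converged values:
  B0:  IN={a, e, f}  OUT={a, c}
  B1:  IN={c}  OUT={c}
  B2:  IN={c}  OUT={a, c}
  B3:  IN={a}  OUT={}
  B4:  IN={}  OUT={}

Merge at B3: OUT[B3] = IN[B4] = {}
Applying B3's transfer function to that OUT value gives IN[B3] (row B3 above).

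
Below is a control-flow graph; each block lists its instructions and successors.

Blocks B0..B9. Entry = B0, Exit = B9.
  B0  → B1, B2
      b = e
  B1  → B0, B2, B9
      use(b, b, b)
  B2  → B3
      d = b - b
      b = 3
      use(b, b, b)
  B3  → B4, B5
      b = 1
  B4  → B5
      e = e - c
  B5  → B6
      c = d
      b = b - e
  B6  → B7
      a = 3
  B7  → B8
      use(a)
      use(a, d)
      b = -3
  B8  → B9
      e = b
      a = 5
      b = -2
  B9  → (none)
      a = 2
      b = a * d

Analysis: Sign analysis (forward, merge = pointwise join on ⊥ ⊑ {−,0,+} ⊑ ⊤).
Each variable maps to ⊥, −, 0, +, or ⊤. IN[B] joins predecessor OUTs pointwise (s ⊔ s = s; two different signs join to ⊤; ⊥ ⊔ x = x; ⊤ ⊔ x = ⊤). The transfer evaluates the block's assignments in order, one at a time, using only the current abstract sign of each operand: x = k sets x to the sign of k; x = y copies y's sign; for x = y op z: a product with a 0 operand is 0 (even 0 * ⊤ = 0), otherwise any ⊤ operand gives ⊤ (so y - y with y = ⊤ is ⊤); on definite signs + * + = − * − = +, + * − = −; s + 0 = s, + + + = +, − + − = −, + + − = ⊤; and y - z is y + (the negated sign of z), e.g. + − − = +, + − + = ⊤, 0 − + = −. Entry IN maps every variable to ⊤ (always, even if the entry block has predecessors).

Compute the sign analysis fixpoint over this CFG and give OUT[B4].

Fixpoint table:
  B0:  IN=(all ⊤)  OUT=(all ⊤)
  B1:  IN=(all ⊤)  OUT=(all ⊤)
  B2:  IN=(all ⊤)  OUT={b:+; rest ⊤}
  B3:  IN={b:+; rest ⊤}  OUT={b:+; rest ⊤}
  B4:  IN={b:+; rest ⊤}  OUT={b:+; rest ⊤}
  B5:  IN={b:+; rest ⊤}  OUT=(all ⊤)
  B6:  IN=(all ⊤)  OUT={a:+; rest ⊤}
  B7:  IN={a:+; rest ⊤}  OUT={a:+, b:-; rest ⊤}
  B8:  IN={a:+, b:-; rest ⊤}  OUT={a:+, b:-, e:-; rest ⊤}
  B9:  IN=(all ⊤)  OUT={a:+; rest ⊤}

Merge at B4: IN[B4] = OUT[B3] = {a: ⊤, b: +, c: ⊤, d: ⊤, e: ⊤, f: ⊤}
Applying B4's transfer function to that IN value gives OUT[B4] (row B4 above).

Answer: {a: ⊤, b: +, c: ⊤, d: ⊤, e: ⊤, f: ⊤}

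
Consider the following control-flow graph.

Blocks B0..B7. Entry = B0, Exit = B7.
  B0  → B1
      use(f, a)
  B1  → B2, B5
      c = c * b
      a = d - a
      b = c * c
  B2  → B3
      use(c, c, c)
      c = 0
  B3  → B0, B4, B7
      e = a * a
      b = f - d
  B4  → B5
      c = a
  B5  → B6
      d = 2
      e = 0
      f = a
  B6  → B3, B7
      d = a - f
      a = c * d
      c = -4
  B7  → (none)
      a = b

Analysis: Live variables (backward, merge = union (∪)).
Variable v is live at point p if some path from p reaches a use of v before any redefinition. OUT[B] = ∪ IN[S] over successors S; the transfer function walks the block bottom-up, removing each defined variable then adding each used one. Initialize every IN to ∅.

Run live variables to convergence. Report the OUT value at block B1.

Converged values:
  B0:   IN={a, b, c, d, f}   OUT={a, b, c, d, f}
  B1:   IN={a, b, c, d, f}   OUT={a, b, c, d, f}
  B2:   IN={a, c, d, f}   OUT={a, c, d, f}
  B3:   IN={a, c, d, f}   OUT={a, b, c, d, f}
  B4:   IN={a, b}   OUT={a, b, c}
  B5:   IN={a, b, c}   OUT={a, b, c, f}
  B6:   IN={a, b, c, f}   OUT={a, b, c, d, f}
  B7:   IN={b}   OUT={}

Merge at B1: OUT[B1] = IN[B2] ⊔ IN[B5] = {a, b, c, d, f}

Answer: {a, b, c, d, f}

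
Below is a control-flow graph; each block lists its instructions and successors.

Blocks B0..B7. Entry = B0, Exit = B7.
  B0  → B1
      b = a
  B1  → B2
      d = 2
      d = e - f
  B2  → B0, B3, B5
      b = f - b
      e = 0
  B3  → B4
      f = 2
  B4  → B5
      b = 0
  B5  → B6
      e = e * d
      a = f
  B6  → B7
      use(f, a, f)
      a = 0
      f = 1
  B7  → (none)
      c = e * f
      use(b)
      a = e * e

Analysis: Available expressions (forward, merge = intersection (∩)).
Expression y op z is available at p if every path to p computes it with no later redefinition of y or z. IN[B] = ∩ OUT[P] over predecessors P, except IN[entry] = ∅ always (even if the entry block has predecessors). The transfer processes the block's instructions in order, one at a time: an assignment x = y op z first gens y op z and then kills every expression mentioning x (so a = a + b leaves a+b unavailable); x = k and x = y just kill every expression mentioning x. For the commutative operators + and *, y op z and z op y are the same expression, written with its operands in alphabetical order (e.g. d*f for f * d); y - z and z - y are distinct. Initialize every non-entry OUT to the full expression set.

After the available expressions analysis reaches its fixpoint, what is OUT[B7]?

Answer: {e*e, e*f}

Trace:
Fixpoint table:
  B0:  IN={}  OUT={}
  B1:  IN={}  OUT={e-f}
  B2:  IN={e-f}  OUT={}
  B3:  IN={}  OUT={}
  B4:  IN={}  OUT={}
  B5:  IN={}  OUT={}
  B6:  IN={}  OUT={}
  B7:  IN={}  OUT={e*e, e*f}

Merge at B7: IN[B7] = OUT[B6] = {}
Applying B7's transfer function to that IN value gives OUT[B7] (row B7 above).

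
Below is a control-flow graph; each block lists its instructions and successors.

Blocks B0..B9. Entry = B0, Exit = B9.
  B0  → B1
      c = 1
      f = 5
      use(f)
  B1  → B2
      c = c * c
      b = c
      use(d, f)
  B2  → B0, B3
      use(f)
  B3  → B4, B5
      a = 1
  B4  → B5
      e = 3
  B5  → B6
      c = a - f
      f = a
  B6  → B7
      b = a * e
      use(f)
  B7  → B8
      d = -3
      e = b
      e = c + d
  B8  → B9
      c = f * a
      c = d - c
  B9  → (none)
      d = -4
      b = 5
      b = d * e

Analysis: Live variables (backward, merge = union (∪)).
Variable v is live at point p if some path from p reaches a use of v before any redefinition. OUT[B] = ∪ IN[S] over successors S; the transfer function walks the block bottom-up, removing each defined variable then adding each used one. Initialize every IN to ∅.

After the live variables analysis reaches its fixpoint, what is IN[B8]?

Per-block solution:
  B0:   IN={d, e}   OUT={c, d, e, f}
  B1:   IN={c, d, e, f}   OUT={d, e, f}
  B2:   IN={d, e, f}   OUT={d, e, f}
  B3:   IN={e, f}   OUT={a, e, f}
  B4:   IN={a, f}   OUT={a, e, f}
  B5:   IN={a, e, f}   OUT={a, c, e, f}
  B6:   IN={a, c, e, f}   OUT={a, b, c, f}
  B7:   IN={a, b, c, f}   OUT={a, d, e, f}
  B8:   IN={a, d, e, f}   OUT={e}
  B9:   IN={e}   OUT={}

Merge at B8: OUT[B8] = IN[B9] = {e}
Applying B8's transfer function to that OUT value gives IN[B8] (row B8 above).

Answer: {a, d, e, f}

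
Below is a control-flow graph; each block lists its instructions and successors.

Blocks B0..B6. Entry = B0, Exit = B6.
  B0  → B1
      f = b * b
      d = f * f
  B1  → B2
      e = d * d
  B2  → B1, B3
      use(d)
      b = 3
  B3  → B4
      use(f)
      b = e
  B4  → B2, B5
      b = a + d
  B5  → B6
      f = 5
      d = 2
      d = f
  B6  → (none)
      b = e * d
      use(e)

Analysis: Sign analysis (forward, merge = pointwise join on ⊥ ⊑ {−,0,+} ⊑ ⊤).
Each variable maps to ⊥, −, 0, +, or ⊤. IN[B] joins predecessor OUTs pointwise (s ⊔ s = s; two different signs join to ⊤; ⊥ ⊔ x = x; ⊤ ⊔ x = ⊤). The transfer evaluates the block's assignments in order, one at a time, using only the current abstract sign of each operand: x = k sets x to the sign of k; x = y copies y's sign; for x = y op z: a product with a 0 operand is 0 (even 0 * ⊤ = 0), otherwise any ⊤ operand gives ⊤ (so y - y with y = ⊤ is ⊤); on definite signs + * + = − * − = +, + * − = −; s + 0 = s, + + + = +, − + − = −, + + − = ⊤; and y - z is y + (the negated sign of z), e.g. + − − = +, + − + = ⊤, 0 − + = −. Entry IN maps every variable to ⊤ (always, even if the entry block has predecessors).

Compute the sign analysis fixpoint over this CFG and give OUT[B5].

Converged values:
  B0:   IN=(all ⊤)   OUT=(all ⊤)
  B1:   IN=(all ⊤)   OUT=(all ⊤)
  B2:   IN=(all ⊤)   OUT={b:+; rest ⊤}
  B3:   IN={b:+; rest ⊤}   OUT=(all ⊤)
  B4:   IN=(all ⊤)   OUT=(all ⊤)
  B5:   IN=(all ⊤)   OUT={d:+, f:+; rest ⊤}
  B6:   IN={d:+, f:+; rest ⊤}   OUT={d:+, f:+; rest ⊤}

Merge at B5: IN[B5] = OUT[B4] = {a: ⊤, b: ⊤, c: ⊤, d: ⊤, e: ⊤, f: ⊤}
Applying B5's transfer function to that IN value gives OUT[B5] (row B5 above).

Answer: {a: ⊤, b: ⊤, c: ⊤, d: +, e: ⊤, f: +}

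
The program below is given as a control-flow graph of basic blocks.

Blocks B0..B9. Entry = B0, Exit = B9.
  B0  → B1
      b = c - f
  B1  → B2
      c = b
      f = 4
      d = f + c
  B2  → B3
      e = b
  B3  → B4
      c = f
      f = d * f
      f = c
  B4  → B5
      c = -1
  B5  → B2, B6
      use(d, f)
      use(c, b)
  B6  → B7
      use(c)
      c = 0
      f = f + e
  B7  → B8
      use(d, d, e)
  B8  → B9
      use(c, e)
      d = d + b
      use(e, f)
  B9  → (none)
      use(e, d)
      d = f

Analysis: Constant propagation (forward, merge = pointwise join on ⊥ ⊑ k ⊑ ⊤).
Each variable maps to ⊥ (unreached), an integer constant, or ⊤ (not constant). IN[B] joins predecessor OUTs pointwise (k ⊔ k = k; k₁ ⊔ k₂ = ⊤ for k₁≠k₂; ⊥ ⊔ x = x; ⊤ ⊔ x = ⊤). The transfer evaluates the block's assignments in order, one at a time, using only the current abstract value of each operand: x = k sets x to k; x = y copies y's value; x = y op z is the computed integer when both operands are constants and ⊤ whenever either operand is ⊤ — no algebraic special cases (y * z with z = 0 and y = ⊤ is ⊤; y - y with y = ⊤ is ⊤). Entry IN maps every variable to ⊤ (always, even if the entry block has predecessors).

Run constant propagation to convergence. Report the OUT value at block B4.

Per-block solution:
  B0: | IN=(all ⊤) | OUT=(all ⊤)
  B1: | IN=(all ⊤) | OUT={f:4; rest ⊤}
  B2: | IN={f:4; rest ⊤} | OUT={f:4; rest ⊤}
  B3: | IN={f:4; rest ⊤} | OUT={c:4, f:4; rest ⊤}
  B4: | IN={c:4, f:4; rest ⊤} | OUT={c:-1, f:4; rest ⊤}
  B5: | IN={c:-1, f:4; rest ⊤} | OUT={c:-1, f:4; rest ⊤}
  B6: | IN={c:-1, f:4; rest ⊤} | OUT={c:0; rest ⊤}
  B7: | IN={c:0; rest ⊤} | OUT={c:0; rest ⊤}
  B8: | IN={c:0; rest ⊤} | OUT={c:0; rest ⊤}
  B9: | IN={c:0; rest ⊤} | OUT={c:0; rest ⊤}

Merge at B4: IN[B4] = OUT[B3] = {a: ⊤, b: ⊤, c: 4, d: ⊤, e: ⊤, f: 4}
Applying B4's transfer function to that IN value gives OUT[B4] (row B4 above).

Answer: {a: ⊤, b: ⊤, c: -1, d: ⊤, e: ⊤, f: 4}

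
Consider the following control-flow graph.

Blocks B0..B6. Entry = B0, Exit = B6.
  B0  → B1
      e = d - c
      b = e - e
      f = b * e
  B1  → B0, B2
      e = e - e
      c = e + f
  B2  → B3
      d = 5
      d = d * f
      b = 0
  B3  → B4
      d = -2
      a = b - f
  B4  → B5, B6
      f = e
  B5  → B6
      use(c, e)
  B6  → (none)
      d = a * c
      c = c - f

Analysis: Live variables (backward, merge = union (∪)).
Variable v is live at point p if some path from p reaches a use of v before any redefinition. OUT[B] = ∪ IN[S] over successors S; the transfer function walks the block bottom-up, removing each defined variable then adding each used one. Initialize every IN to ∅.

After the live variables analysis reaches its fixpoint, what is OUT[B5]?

Fixpoint table:
  B0:   IN={c, d}   OUT={d, e, f}
  B1:   IN={d, e, f}   OUT={c, d, e, f}
  B2:   IN={c, e, f}   OUT={b, c, e, f}
  B3:   IN={b, c, e, f}   OUT={a, c, e}
  B4:   IN={a, c, e}   OUT={a, c, e, f}
  B5:   IN={a, c, e, f}   OUT={a, c, f}
  B6:   IN={a, c, f}   OUT={}

Merge at B5: OUT[B5] = IN[B6] = {a, c, f}

Answer: {a, c, f}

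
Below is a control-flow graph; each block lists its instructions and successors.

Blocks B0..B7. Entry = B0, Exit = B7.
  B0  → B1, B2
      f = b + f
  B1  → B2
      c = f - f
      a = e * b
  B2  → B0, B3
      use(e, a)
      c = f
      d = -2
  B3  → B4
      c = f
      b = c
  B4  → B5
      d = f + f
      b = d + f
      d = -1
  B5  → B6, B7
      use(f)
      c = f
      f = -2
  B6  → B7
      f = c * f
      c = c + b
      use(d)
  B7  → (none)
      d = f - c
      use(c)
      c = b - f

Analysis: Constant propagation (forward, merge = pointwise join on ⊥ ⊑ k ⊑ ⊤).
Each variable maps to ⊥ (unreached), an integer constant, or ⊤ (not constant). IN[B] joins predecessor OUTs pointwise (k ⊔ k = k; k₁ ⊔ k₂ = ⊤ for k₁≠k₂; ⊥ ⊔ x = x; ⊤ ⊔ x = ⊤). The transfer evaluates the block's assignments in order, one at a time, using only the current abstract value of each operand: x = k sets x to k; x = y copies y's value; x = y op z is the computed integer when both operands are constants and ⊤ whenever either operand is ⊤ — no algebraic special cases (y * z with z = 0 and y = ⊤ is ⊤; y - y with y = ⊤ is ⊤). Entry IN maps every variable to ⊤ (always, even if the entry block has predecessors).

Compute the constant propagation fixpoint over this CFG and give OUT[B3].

Converged values:
  B0:  IN=(all ⊤)  OUT=(all ⊤)
  B1:  IN=(all ⊤)  OUT=(all ⊤)
  B2:  IN=(all ⊤)  OUT={d:-2; rest ⊤}
  B3:  IN={d:-2; rest ⊤}  OUT={d:-2; rest ⊤}
  B4:  IN={d:-2; rest ⊤}  OUT={d:-1; rest ⊤}
  B5:  IN={d:-1; rest ⊤}  OUT={d:-1, f:-2; rest ⊤}
  B6:  IN={d:-1, f:-2; rest ⊤}  OUT={d:-1; rest ⊤}
  B7:  IN={d:-1; rest ⊤}  OUT=(all ⊤)

Merge at B3: IN[B3] = OUT[B2] = {a: ⊤, b: ⊤, c: ⊤, d: -2, e: ⊤, f: ⊤}
Applying B3's transfer function to that IN value gives OUT[B3] (row B3 above).

Answer: {a: ⊤, b: ⊤, c: ⊤, d: -2, e: ⊤, f: ⊤}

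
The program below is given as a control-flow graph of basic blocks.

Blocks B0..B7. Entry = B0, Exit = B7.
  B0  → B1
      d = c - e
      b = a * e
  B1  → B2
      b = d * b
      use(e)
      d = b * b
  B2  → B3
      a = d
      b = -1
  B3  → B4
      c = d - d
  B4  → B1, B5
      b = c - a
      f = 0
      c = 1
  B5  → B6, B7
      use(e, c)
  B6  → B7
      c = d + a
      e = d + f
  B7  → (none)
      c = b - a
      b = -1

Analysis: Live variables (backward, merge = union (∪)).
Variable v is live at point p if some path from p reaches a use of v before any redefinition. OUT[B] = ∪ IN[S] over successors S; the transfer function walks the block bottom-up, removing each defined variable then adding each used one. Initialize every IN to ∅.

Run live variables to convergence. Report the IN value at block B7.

Answer: {a, b}

Derivation:
Fixpoint table:
  B0:  IN={a, c, e}  OUT={b, d, e}
  B1:  IN={b, d, e}  OUT={d, e}
  B2:  IN={d, e}  OUT={a, d, e}
  B3:  IN={a, d, e}  OUT={a, c, d, e}
  B4:  IN={a, c, d, e}  OUT={a, b, c, d, e, f}
  B5:  IN={a, b, c, d, e, f}  OUT={a, b, d, f}
  B6:  IN={a, b, d, f}  OUT={a, b}
  B7:  IN={a, b}  OUT={}

B7 is the boundary node: OUT[B7] = {}
Applying B7's transfer function to that OUT value gives IN[B7] (row B7 above).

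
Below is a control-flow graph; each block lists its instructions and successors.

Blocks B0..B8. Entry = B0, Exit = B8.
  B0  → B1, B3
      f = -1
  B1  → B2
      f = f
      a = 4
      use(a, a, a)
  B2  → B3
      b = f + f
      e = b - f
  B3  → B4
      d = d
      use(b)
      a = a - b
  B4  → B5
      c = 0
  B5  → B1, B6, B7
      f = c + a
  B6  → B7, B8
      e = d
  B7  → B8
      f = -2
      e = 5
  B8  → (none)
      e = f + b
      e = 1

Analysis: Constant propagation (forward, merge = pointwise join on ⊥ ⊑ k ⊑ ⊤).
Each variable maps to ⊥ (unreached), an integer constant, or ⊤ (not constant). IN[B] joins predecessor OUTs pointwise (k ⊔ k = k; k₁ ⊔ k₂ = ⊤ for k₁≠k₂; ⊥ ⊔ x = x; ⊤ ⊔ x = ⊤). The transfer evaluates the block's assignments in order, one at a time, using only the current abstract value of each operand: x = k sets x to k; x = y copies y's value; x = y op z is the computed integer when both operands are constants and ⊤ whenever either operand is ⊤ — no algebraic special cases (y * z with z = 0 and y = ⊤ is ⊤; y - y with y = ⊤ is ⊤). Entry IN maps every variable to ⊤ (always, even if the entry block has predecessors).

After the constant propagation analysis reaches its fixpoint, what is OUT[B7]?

Answer: {a: ⊤, b: ⊤, c: 0, d: ⊤, e: 5, f: -2}

Trace:
Fixpoint table:
  B0:   IN=(all ⊤)   OUT={f:-1; rest ⊤}
  B1:   IN=(all ⊤)   OUT={a:4; rest ⊤}
  B2:   IN={a:4; rest ⊤}   OUT={a:4; rest ⊤}
  B3:   IN=(all ⊤)   OUT=(all ⊤)
  B4:   IN=(all ⊤)   OUT={c:0; rest ⊤}
  B5:   IN={c:0; rest ⊤}   OUT={c:0; rest ⊤}
  B6:   IN={c:0; rest ⊤}   OUT={c:0; rest ⊤}
  B7:   IN={c:0; rest ⊤}   OUT={c:0, e:5, f:-2; rest ⊤}
  B8:   IN={c:0; rest ⊤}   OUT={c:0, e:1; rest ⊤}

Merge at B7: IN[B7] = OUT[B5] ⊔ OUT[B6] = {a: ⊤, b: ⊤, c: 0, d: ⊤, e: ⊤, f: ⊤}
Applying B7's transfer function to that IN value gives OUT[B7] (row B7 above).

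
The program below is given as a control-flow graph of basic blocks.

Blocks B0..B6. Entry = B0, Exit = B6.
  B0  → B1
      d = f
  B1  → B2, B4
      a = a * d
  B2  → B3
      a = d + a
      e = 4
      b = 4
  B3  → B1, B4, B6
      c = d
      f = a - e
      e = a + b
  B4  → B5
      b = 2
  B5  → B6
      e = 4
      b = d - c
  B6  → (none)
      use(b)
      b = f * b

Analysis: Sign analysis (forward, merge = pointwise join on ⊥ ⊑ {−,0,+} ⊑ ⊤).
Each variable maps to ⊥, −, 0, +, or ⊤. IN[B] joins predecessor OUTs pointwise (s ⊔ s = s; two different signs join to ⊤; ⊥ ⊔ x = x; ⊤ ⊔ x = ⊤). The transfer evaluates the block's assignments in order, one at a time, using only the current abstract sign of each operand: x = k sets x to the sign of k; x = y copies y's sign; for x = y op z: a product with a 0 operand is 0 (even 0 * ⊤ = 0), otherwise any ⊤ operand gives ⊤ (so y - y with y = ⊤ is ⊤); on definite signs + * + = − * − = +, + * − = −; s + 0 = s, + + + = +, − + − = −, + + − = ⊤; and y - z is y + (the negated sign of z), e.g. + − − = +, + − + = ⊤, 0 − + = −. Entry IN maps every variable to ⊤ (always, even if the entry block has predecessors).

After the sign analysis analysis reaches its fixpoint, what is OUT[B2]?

Fixpoint table:
  B0:  IN=(all ⊤)  OUT=(all ⊤)
  B1:  IN=(all ⊤)  OUT=(all ⊤)
  B2:  IN=(all ⊤)  OUT={b:+, e:+; rest ⊤}
  B3:  IN={b:+, e:+; rest ⊤}  OUT={b:+; rest ⊤}
  B4:  IN=(all ⊤)  OUT={b:+; rest ⊤}
  B5:  IN={b:+; rest ⊤}  OUT={e:+; rest ⊤}
  B6:  IN=(all ⊤)  OUT=(all ⊤)

Merge at B2: IN[B2] = OUT[B1] = {a: ⊤, b: ⊤, c: ⊤, d: ⊤, e: ⊤, f: ⊤}
Applying B2's transfer function to that IN value gives OUT[B2] (row B2 above).

Answer: {a: ⊤, b: +, c: ⊤, d: ⊤, e: +, f: ⊤}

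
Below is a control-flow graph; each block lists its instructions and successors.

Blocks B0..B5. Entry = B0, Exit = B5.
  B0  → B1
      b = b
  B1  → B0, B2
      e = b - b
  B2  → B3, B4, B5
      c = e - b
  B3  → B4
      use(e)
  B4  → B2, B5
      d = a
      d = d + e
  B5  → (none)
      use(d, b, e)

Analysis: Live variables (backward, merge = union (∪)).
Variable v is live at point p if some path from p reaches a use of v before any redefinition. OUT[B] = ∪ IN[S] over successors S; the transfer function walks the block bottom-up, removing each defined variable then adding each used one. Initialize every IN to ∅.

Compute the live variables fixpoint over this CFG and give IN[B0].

Converged values:
  B0:  IN={a, b, d}  OUT={a, b, d}
  B1:  IN={a, b, d}  OUT={a, b, d, e}
  B2:  IN={a, b, d, e}  OUT={a, b, d, e}
  B3:  IN={a, b, e}  OUT={a, b, e}
  B4:  IN={a, b, e}  OUT={a, b, d, e}
  B5:  IN={b, d, e}  OUT={}

Merge at B0: OUT[B0] = IN[B1] = {a, b, d}
Applying B0's transfer function to that OUT value gives IN[B0] (row B0 above).

Answer: {a, b, d}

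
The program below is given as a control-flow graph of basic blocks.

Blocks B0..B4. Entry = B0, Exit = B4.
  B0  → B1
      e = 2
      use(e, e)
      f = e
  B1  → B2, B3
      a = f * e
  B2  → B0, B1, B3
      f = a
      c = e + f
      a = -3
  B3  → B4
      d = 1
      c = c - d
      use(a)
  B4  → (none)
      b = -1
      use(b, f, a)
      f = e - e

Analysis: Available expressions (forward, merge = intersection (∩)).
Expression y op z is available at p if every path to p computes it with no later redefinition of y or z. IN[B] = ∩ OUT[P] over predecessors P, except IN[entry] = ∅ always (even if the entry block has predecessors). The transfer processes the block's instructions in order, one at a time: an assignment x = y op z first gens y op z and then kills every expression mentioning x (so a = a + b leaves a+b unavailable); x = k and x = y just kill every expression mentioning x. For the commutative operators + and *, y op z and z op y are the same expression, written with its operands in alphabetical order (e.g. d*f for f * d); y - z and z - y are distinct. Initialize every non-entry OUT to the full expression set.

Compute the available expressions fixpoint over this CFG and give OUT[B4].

Converged values:
  B0:   IN={}   OUT={}
  B1:   IN={}   OUT={e*f}
  B2:   IN={e*f}   OUT={e+f}
  B3:   IN={}   OUT={}
  B4:   IN={}   OUT={e-e}

Merge at B4: IN[B4] = OUT[B3] = {}
Applying B4's transfer function to that IN value gives OUT[B4] (row B4 above).

Answer: {e-e}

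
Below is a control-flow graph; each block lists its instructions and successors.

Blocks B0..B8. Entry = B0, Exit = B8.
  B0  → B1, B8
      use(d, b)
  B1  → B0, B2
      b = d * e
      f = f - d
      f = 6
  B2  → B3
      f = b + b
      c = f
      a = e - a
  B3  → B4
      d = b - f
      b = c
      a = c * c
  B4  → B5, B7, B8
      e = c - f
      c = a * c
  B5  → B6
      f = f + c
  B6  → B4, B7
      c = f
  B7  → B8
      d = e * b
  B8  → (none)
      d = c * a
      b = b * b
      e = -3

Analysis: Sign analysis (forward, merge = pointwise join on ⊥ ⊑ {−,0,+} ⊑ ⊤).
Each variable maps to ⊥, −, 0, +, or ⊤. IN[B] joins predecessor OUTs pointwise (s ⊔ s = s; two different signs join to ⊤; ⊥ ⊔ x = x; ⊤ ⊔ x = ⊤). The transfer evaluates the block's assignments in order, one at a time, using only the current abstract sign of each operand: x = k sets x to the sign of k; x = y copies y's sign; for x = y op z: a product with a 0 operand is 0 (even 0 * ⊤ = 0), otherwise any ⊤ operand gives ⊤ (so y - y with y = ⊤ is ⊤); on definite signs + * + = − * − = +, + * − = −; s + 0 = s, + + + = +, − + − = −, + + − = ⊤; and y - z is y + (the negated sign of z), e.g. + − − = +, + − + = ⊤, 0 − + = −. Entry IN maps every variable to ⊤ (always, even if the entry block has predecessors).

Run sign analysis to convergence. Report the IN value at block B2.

Per-block solution:
  B0:  IN=(all ⊤)  OUT=(all ⊤)
  B1:  IN=(all ⊤)  OUT={f:+; rest ⊤}
  B2:  IN={f:+; rest ⊤}  OUT=(all ⊤)
  B3:  IN=(all ⊤)  OUT=(all ⊤)
  B4:  IN=(all ⊤)  OUT=(all ⊤)
  B5:  IN=(all ⊤)  OUT=(all ⊤)
  B6:  IN=(all ⊤)  OUT=(all ⊤)
  B7:  IN=(all ⊤)  OUT=(all ⊤)
  B8:  IN=(all ⊤)  OUT={e:-; rest ⊤}

Merge at B2: IN[B2] = OUT[B1] = {a: ⊤, b: ⊤, c: ⊤, d: ⊤, e: ⊤, f: +}

Answer: {a: ⊤, b: ⊤, c: ⊤, d: ⊤, e: ⊤, f: +}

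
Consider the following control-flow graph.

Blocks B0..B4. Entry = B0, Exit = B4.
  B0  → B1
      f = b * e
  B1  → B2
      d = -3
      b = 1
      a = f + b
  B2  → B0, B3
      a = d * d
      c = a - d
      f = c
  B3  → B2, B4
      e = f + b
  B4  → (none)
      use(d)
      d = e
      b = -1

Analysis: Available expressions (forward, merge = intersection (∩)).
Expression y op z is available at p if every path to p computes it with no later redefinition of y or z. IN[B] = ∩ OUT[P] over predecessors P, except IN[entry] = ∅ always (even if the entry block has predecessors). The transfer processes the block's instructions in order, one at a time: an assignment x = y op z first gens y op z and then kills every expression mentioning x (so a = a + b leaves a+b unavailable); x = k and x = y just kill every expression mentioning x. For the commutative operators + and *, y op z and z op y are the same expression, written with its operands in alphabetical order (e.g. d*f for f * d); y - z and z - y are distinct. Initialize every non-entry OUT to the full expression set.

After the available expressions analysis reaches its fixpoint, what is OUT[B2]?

Answer: {a-d, d*d}

Derivation:
Converged values:
  B0: | IN={} | OUT={b*e}
  B1: | IN={b*e} | OUT={b+f}
  B2: | IN={b+f} | OUT={a-d, d*d}
  B3: | IN={a-d, d*d} | OUT={a-d, b+f, d*d}
  B4: | IN={a-d, b+f, d*d} | OUT={}

Merge at B2: IN[B2] = OUT[B1] ∩ OUT[B3] = {b+f}
Applying B2's transfer function to that IN value gives OUT[B2] (row B2 above).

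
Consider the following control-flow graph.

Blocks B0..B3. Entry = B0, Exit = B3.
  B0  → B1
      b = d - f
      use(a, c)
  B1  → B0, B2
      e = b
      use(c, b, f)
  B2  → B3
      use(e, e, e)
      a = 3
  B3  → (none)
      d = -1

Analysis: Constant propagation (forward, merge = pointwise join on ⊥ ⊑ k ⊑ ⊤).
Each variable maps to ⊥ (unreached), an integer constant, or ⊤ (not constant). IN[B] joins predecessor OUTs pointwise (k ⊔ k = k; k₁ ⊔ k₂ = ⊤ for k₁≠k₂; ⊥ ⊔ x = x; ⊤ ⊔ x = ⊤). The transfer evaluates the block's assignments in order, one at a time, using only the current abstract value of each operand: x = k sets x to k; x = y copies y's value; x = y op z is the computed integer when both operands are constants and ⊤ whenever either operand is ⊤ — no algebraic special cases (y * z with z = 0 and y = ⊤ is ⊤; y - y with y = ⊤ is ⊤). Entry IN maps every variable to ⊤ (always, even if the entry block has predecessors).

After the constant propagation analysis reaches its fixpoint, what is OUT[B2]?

Answer: {a: 3, b: ⊤, c: ⊤, d: ⊤, e: ⊤, f: ⊤}

Trace:
Converged values:
  B0:   IN=(all ⊤)   OUT=(all ⊤)
  B1:   IN=(all ⊤)   OUT=(all ⊤)
  B2:   IN=(all ⊤)   OUT={a:3; rest ⊤}
  B3:   IN={a:3; rest ⊤}   OUT={a:3, d:-1; rest ⊤}

Merge at B2: IN[B2] = OUT[B1] = {a: ⊤, b: ⊤, c: ⊤, d: ⊤, e: ⊤, f: ⊤}
Applying B2's transfer function to that IN value gives OUT[B2] (row B2 above).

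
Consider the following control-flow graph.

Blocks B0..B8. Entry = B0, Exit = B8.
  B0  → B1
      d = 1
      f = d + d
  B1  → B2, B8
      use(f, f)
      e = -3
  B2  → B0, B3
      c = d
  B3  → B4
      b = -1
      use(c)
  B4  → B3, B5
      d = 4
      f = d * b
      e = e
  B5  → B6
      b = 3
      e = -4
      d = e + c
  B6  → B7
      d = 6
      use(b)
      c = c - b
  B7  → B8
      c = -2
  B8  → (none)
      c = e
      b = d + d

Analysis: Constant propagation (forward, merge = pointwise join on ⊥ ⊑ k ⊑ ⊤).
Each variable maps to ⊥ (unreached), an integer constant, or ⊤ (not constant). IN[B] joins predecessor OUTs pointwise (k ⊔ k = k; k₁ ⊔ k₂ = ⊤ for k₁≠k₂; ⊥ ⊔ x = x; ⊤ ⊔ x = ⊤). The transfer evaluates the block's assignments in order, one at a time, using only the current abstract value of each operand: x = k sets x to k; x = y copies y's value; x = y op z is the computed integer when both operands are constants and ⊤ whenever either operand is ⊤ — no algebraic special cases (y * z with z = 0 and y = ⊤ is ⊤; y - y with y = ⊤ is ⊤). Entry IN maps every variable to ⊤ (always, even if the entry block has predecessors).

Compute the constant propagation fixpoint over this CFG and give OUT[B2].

Answer: {a: ⊤, b: ⊤, c: 1, d: 1, e: -3, f: 2}

Working:
Converged values:
  B0: | IN=(all ⊤) | OUT={d:1, f:2; rest ⊤}
  B1: | IN={d:1, f:2; rest ⊤} | OUT={d:1, e:-3, f:2; rest ⊤}
  B2: | IN={d:1, e:-3, f:2; rest ⊤} | OUT={c:1, d:1, e:-3, f:2; rest ⊤}
  B3: | IN={c:1, e:-3; rest ⊤} | OUT={b:-1, c:1, e:-3; rest ⊤}
  B4: | IN={b:-1, c:1, e:-3; rest ⊤} | OUT={b:-1, c:1, d:4, e:-3, f:-4; rest ⊤}
  B5: | IN={b:-1, c:1, d:4, e:-3, f:-4; rest ⊤} | OUT={b:3, c:1, d:-3, e:-4, f:-4; rest ⊤}
  B6: | IN={b:3, c:1, d:-3, e:-4, f:-4; rest ⊤} | OUT={b:3, c:-2, d:6, e:-4, f:-4; rest ⊤}
  B7: | IN={b:3, c:-2, d:6, e:-4, f:-4; rest ⊤} | OUT={b:3, c:-2, d:6, e:-4, f:-4; rest ⊤}
  B8: | IN=(all ⊤) | OUT=(all ⊤)

Merge at B2: IN[B2] = OUT[B1] = {a: ⊤, b: ⊤, c: ⊤, d: 1, e: -3, f: 2}
Applying B2's transfer function to that IN value gives OUT[B2] (row B2 above).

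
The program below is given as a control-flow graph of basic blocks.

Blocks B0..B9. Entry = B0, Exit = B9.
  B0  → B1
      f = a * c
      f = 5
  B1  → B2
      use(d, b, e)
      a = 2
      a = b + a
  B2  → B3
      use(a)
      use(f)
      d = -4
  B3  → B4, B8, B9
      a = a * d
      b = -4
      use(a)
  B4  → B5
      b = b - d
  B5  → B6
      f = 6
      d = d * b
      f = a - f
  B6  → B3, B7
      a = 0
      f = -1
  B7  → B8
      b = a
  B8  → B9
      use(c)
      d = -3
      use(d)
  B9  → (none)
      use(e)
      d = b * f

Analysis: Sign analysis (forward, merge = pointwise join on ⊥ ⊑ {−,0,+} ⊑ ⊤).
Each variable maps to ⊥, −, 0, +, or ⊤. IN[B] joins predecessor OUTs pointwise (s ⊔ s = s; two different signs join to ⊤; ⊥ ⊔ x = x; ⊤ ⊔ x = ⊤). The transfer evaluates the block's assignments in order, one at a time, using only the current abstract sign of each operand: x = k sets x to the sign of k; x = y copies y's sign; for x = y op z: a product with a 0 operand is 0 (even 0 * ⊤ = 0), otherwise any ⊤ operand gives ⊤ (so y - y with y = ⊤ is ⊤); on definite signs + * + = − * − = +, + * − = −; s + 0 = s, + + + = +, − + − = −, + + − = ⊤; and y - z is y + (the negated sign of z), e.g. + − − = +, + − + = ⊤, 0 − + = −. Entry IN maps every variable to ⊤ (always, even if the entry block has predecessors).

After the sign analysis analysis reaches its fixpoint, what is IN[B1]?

Converged values:
  B0:   IN=(all ⊤)   OUT={f:+; rest ⊤}
  B1:   IN={f:+; rest ⊤}   OUT={f:+; rest ⊤}
  B2:   IN={f:+; rest ⊤}   OUT={d:-, f:+; rest ⊤}
  B3:   IN=(all ⊤)   OUT={b:-; rest ⊤}
  B4:   IN={b:-; rest ⊤}   OUT=(all ⊤)
  B5:   IN=(all ⊤)   OUT=(all ⊤)
  B6:   IN=(all ⊤)   OUT={a:0, f:-; rest ⊤}
  B7:   IN={a:0, f:-; rest ⊤}   OUT={a:0, b:0, f:-; rest ⊤}
  B8:   IN=(all ⊤)   OUT={d:-; rest ⊤}
  B9:   IN=(all ⊤)   OUT=(all ⊤)

Merge at B1: IN[B1] = OUT[B0] = {a: ⊤, b: ⊤, c: ⊤, d: ⊤, e: ⊤, f: +}

Answer: {a: ⊤, b: ⊤, c: ⊤, d: ⊤, e: ⊤, f: +}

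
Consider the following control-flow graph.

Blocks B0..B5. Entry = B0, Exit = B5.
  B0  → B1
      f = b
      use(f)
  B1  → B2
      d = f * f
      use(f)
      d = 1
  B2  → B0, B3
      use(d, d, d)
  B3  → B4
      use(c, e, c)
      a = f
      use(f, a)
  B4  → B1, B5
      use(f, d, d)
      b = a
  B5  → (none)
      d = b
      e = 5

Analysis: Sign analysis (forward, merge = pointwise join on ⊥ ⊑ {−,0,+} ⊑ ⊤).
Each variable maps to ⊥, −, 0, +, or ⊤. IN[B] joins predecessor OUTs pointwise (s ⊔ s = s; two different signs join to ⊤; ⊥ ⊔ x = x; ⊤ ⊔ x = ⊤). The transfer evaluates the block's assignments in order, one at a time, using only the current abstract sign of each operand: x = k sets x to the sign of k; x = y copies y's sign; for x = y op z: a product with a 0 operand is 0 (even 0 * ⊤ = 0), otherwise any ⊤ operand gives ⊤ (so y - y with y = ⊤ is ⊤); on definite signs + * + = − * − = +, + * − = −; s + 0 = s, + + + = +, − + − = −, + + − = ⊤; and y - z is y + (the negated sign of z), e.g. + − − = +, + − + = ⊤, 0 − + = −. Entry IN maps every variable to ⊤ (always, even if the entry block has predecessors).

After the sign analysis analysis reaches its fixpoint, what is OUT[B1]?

Converged values:
  B0:   IN=(all ⊤)   OUT=(all ⊤)
  B1:   IN=(all ⊤)   OUT={d:+; rest ⊤}
  B2:   IN={d:+; rest ⊤}   OUT={d:+; rest ⊤}
  B3:   IN={d:+; rest ⊤}   OUT={d:+; rest ⊤}
  B4:   IN={d:+; rest ⊤}   OUT={d:+; rest ⊤}
  B5:   IN={d:+; rest ⊤}   OUT={e:+; rest ⊤}

Merge at B1: IN[B1] = OUT[B0] ⊔ OUT[B4] = {a: ⊤, b: ⊤, c: ⊤, d: ⊤, e: ⊤, f: ⊤}
Applying B1's transfer function to that IN value gives OUT[B1] (row B1 above).

Answer: {a: ⊤, b: ⊤, c: ⊤, d: +, e: ⊤, f: ⊤}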